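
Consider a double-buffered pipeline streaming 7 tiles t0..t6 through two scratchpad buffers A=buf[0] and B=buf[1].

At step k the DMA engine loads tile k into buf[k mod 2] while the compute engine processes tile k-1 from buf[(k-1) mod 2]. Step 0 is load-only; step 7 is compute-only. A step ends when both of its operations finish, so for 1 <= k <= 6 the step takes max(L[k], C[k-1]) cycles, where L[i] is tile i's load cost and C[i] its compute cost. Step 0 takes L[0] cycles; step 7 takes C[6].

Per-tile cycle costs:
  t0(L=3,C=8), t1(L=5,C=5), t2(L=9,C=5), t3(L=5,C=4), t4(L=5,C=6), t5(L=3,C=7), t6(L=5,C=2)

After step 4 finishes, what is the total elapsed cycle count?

k=0 load=t0/3c comp=- wait=3 total=3
k=1 load=t1/5c comp=t0/8c wait=8 total=11
k=2 load=t2/9c comp=t1/5c wait=9 total=20
k=3 load=t3/5c comp=t2/5c wait=5 total=25
k=4 load=t4/5c comp=t3/4c wait=5 total=30
k=5 load=t5/3c comp=t4/6c wait=6 total=36
k=6 load=t6/5c comp=t5/7c wait=7 total=43
k=7 load=- comp=t6/2c wait=2 total=45

end_cycle[4] = 30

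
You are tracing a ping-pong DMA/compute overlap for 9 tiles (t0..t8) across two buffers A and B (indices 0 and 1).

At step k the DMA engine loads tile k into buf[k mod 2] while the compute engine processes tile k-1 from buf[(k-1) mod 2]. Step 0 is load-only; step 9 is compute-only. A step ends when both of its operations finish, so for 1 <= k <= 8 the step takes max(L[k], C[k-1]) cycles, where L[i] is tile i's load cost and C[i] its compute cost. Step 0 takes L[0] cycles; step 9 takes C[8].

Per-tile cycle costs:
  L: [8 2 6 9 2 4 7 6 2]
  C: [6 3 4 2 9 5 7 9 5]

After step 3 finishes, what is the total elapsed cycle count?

  0. 8=8c; end=8; A:t0 B:-
  1. max(2,6)=6c; end=14; A:t0 B:t1
  2. max(6,3)=6c; end=20; A:t2 B:t1
  3. max(9,4)=9c; end=29; A:t2 B:t3
  4. max(2,2)=2c; end=31; A:t4 B:t3
  5. max(4,9)=9c; end=40; A:t4 B:t5
  6. max(7,5)=7c; end=47; A:t6 B:t5
  7. max(6,7)=7c; end=54; A:t6 B:t7
  8. max(2,9)=9c; end=63; A:t8 B:t7
  9. 5=5c; end=68; A:t8 B:t7

end_cycle[3] = 29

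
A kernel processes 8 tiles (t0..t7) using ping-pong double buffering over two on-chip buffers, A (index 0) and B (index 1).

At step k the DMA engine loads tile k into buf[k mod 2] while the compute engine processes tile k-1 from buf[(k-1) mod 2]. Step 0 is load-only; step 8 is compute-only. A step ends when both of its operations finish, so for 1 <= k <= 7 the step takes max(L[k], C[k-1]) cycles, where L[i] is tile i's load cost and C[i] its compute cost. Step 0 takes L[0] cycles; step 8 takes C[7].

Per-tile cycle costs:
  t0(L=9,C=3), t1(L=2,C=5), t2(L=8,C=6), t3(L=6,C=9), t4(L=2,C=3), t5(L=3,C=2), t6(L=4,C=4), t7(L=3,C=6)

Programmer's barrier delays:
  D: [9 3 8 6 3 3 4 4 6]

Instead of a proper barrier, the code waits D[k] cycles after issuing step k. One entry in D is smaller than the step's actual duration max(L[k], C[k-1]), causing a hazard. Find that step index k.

k=0 barrier L[0]=9→9c, D[0]=9 ok
k=1 barrier max(L[1]=2,C[0]=3)→3c, D[1]=3 ok
k=2 barrier max(L[2]=8,C[1]=5)→8c, D[2]=8 ok
k=3 barrier max(L[3]=6,C[2]=6)→6c, D[3]=6 ok
k=4 barrier max(L[4]=2,C[3]=9)→9c, D[4]=3 SHORT
k=5 barrier max(L[5]=3,C[4]=3)→3c, D[5]=3 ok
k=6 barrier max(L[6]=4,C[5]=2)→4c, D[6]=4 ok
k=7 barrier max(L[7]=3,C[6]=4)→4c, D[7]=4 ok
k=8 barrier C[7]=6→6c, D[8]=6 ok

hazard at step 4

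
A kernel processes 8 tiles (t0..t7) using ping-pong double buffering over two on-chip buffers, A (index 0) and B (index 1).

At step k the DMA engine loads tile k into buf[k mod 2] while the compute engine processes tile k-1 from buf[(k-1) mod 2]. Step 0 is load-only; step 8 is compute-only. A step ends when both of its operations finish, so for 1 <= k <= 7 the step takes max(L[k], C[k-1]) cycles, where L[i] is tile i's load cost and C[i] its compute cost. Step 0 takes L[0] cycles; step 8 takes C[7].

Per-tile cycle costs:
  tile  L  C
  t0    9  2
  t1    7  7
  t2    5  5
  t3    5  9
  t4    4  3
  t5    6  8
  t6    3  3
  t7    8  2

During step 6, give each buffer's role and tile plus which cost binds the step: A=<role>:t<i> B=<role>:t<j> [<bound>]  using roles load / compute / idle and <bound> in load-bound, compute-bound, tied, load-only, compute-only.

step 6: A=load:t6 B=compute:t5 [compute-bound]

k=0 load=t0/9c comp=- wait=9 total=9
k=1 load=t1/7c comp=t0/2c wait=7 total=16
k=2 load=t2/5c comp=t1/7c wait=7 total=23
k=3 load=t3/5c comp=t2/5c wait=5 total=28
k=4 load=t4/4c comp=t3/9c wait=9 total=37
k=5 load=t5/6c comp=t4/3c wait=6 total=43
k=6 load=t6/3c comp=t5/8c wait=8 total=51
k=7 load=t7/8c comp=t6/3c wait=8 total=59
k=8 load=- comp=t7/2c wait=2 total=61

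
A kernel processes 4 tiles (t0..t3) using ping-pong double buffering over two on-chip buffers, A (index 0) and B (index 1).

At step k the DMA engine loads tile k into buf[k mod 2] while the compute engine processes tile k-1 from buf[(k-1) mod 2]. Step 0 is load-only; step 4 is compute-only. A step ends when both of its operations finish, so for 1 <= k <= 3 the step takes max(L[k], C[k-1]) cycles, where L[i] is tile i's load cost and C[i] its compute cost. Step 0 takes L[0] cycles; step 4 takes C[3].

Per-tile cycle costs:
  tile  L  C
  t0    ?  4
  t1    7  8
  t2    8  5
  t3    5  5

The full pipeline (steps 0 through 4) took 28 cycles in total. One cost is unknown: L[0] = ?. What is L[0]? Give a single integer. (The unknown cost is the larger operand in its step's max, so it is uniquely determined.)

L[0] = 3

step 0 → dur = L[0]=? = L[0]  (unknown; binding)
step 1 → dur = max(L[1]=7, C[0]=4) = 7
step 2 → dur = max(L[2]=8, C[1]=8) = 8
step 3 → dur = max(L[3]=5, C[2]=5) = 5
step 4 → dur = C[3]=5 = 5
sum of known step durations = 25
dur[0] = total - known = 28 - 25 = 3
L[0] is the binding max in step 0, so L[0] = dur[0] = 3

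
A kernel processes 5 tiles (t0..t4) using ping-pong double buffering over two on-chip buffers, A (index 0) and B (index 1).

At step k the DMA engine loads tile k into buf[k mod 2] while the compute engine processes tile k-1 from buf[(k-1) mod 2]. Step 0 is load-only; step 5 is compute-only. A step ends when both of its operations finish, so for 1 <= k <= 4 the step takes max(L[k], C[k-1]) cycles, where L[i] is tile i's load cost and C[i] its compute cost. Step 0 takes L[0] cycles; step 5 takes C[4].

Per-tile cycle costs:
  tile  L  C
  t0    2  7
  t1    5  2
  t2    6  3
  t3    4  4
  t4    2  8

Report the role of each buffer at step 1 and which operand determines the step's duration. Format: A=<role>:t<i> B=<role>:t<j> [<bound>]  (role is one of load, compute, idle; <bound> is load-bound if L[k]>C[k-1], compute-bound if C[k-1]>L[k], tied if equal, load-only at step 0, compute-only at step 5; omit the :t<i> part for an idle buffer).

step 0: L[0]=2 → dur=2, Σ=2 | A=load:t0 B=idle [load-only]
step 1: L[1]=5 C[0]=7 → dur=7, Σ=9 | A=compute:t0 B=load:t1 [compute-bound]
step 2: L[2]=6 C[1]=2 → dur=6, Σ=15 | A=load:t2 B=compute:t1 [load-bound]
step 3: L[3]=4 C[2]=3 → dur=4, Σ=19 | A=compute:t2 B=load:t3 [load-bound]
step 4: L[4]=2 C[3]=4 → dur=4, Σ=23 | A=load:t4 B=compute:t3 [compute-bound]
step 5: C[4]=8 → dur=8, Σ=31 | A=compute:t4 B=idle [compute-only]

step 1: A=compute:t0 B=load:t1 [compute-bound]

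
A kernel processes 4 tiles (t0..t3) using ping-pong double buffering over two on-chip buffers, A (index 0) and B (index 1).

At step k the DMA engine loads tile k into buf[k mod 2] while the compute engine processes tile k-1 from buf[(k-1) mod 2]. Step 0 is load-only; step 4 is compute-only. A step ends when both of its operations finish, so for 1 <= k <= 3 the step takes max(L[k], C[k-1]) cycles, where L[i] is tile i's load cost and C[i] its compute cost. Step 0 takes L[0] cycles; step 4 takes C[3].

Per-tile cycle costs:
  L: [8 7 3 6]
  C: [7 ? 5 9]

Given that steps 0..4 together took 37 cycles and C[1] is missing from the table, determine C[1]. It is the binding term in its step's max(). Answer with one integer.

step 0 | dur = L[0]=8 = 8
step 1 | dur = max(L[1]=7, C[0]=7) = 7
step 2 | dur = max(L[2]=3, C[1]=?) = C[1]  (unknown; binding)
step 3 | dur = max(L[3]=6, C[2]=5) = 6
step 4 | dur = C[3]=9 = 9
sum of known step durations = 30
dur[2] = total - known = 37 - 30 = 7
C[1] is the binding max in step 2, so C[1] = dur[2] = 7

C[1] = 7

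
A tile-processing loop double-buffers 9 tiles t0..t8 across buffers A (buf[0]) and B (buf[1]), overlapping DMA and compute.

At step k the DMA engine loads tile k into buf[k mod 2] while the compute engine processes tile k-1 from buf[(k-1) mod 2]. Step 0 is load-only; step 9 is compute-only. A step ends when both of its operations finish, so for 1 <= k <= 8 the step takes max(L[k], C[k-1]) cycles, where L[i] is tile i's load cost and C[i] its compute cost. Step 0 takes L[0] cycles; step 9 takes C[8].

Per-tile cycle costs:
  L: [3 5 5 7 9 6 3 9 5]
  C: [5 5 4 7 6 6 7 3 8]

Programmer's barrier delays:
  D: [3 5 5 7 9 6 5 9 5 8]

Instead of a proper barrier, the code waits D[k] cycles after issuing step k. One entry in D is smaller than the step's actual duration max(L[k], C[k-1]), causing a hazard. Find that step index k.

[0] required=L[0]=3=3 vs D=3 ok
[1] required=max(L[1]=5,C[0]=5)=5 vs D=5 ok
[2] required=max(L[2]=5,C[1]=5)=5 vs D=5 ok
[3] required=max(L[3]=7,C[2]=4)=7 vs D=7 ok
[4] required=max(L[4]=9,C[3]=7)=9 vs D=9 ok
[5] required=max(L[5]=6,C[4]=6)=6 vs D=6 ok
[6] required=max(L[6]=3,C[5]=6)=6 vs D=5 SHORT
[7] required=max(L[7]=9,C[6]=7)=9 vs D=9 ok
[8] required=max(L[8]=5,C[7]=3)=5 vs D=5 ok
[9] required=C[8]=8=8 vs D=8 ok

hazard at step 6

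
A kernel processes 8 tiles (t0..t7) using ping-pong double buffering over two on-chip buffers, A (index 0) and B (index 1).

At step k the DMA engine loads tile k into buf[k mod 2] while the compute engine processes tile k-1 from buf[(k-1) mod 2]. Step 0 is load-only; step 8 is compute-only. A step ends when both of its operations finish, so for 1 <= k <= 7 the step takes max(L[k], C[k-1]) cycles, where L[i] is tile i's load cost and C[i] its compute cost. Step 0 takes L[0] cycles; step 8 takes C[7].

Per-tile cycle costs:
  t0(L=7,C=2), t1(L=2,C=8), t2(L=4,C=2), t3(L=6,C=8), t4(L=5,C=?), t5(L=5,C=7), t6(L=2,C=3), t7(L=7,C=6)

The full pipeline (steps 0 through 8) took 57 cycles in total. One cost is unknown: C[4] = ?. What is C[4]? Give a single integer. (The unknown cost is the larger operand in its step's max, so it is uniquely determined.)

step 0 | dur = L[0]=7 = 7
step 1 | dur = max(L[1]=2, C[0]=2) = 2
step 2 | dur = max(L[2]=4, C[1]=8) = 8
step 3 | dur = max(L[3]=6, C[2]=2) = 6
step 4 | dur = max(L[4]=5, C[3]=8) = 8
step 5 | dur = max(L[5]=5, C[4]=?) = C[4]  (unknown; binding)
step 6 | dur = max(L[6]=2, C[5]=7) = 7
step 7 | dur = max(L[7]=7, C[6]=3) = 7
step 8 | dur = C[7]=6 = 6
sum of known step durations = 51
dur[5] = total - known = 57 - 51 = 6
C[4] is the binding max in step 5, so C[4] = dur[5] = 6

C[4] = 6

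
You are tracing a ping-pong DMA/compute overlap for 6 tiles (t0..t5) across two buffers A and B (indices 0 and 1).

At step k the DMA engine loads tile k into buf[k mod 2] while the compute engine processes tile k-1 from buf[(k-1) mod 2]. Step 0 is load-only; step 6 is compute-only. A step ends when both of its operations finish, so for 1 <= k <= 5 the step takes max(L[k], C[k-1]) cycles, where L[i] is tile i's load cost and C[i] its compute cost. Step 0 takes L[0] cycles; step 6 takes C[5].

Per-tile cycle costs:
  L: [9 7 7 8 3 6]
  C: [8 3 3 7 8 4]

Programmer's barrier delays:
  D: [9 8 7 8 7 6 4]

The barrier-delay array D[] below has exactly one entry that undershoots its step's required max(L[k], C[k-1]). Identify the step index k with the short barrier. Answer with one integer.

[0] required=L[0]=9=9 vs D=9 ok
[1] required=max(L[1]=7,C[0]=8)=8 vs D=8 ok
[2] required=max(L[2]=7,C[1]=3)=7 vs D=7 ok
[3] required=max(L[3]=8,C[2]=3)=8 vs D=8 ok
[4] required=max(L[4]=3,C[3]=7)=7 vs D=7 ok
[5] required=max(L[5]=6,C[4]=8)=8 vs D=6 SHORT
[6] required=C[5]=4=4 vs D=4 ok

hazard at step 5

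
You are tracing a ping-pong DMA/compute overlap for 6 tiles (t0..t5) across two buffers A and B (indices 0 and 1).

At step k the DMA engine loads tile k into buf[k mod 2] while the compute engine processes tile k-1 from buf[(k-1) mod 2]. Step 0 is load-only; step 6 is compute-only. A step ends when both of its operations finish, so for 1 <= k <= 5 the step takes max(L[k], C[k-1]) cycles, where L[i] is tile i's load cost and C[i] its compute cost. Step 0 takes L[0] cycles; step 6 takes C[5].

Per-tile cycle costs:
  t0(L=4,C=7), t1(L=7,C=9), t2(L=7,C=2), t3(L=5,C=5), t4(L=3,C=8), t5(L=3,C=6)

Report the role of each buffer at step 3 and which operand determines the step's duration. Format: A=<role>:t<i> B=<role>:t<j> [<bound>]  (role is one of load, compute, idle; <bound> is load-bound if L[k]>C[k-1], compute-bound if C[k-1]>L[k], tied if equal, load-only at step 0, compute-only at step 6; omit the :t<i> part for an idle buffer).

step 3: A=compute:t2 B=load:t3 [load-bound]

step 0: L[0]=4 → dur=4, Σ=4 | A=load:t0 B=idle [load-only]
step 1: L[1]=7 C[0]=7 → dur=7, Σ=11 | A=compute:t0 B=load:t1 [tied]
step 2: L[2]=7 C[1]=9 → dur=9, Σ=20 | A=load:t2 B=compute:t1 [compute-bound]
step 3: L[3]=5 C[2]=2 → dur=5, Σ=25 | A=compute:t2 B=load:t3 [load-bound]
step 4: L[4]=3 C[3]=5 → dur=5, Σ=30 | A=load:t4 B=compute:t3 [compute-bound]
step 5: L[5]=3 C[4]=8 → dur=8, Σ=38 | A=compute:t4 B=load:t5 [compute-bound]
step 6: C[5]=6 → dur=6, Σ=44 | A=idle B=compute:t5 [compute-only]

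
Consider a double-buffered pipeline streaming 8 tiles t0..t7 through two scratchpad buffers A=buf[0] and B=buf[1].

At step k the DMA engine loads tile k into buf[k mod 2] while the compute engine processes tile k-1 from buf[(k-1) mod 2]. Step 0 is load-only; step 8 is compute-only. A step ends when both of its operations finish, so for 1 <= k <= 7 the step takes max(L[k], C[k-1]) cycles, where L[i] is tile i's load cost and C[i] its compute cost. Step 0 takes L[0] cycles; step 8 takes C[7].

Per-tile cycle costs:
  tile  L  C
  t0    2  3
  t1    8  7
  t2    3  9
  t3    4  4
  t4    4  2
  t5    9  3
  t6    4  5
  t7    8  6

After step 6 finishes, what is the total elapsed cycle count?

end_cycle[6] = 43

[0] DMA t0→A (2c) ∥ CU idle ⇒ 2c, clock 2
[1] DMA t1→B (8c) ∥ CU A:t0 (3c) ⇒ 8c, clock 10
[2] DMA t2→A (3c) ∥ CU B:t1 (7c) ⇒ 7c, clock 17
[3] DMA t3→B (4c) ∥ CU A:t2 (9c) ⇒ 9c, clock 26
[4] DMA t4→A (4c) ∥ CU B:t3 (4c) ⇒ 4c, clock 30
[5] DMA t5→B (9c) ∥ CU A:t4 (2c) ⇒ 9c, clock 39
[6] DMA t6→A (4c) ∥ CU B:t5 (3c) ⇒ 4c, clock 43
[7] DMA t7→B (8c) ∥ CU A:t6 (5c) ⇒ 8c, clock 51
[8] DMA idle ∥ CU B:t7 (6c) ⇒ 6c, clock 57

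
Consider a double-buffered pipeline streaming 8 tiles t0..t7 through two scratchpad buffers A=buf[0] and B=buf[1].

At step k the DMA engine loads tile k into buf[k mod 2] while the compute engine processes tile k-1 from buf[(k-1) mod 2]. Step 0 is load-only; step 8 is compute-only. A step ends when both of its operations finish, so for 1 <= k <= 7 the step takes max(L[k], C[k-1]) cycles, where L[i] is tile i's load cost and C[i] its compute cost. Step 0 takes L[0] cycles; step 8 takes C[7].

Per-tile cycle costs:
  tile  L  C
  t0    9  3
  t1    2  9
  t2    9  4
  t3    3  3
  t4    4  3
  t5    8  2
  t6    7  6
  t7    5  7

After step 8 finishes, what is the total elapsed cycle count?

end_cycle[8] = 57

step 0: L[0]=9 → dur=9, Σ=9 | A=load:t0 B=idle [load-only]
step 1: L[1]=2 C[0]=3 → dur=3, Σ=12 | A=compute:t0 B=load:t1 [compute-bound]
step 2: L[2]=9 C[1]=9 → dur=9, Σ=21 | A=load:t2 B=compute:t1 [tied]
step 3: L[3]=3 C[2]=4 → dur=4, Σ=25 | A=compute:t2 B=load:t3 [compute-bound]
step 4: L[4]=4 C[3]=3 → dur=4, Σ=29 | A=load:t4 B=compute:t3 [load-bound]
step 5: L[5]=8 C[4]=3 → dur=8, Σ=37 | A=compute:t4 B=load:t5 [load-bound]
step 6: L[6]=7 C[5]=2 → dur=7, Σ=44 | A=load:t6 B=compute:t5 [load-bound]
step 7: L[7]=5 C[6]=6 → dur=6, Σ=50 | A=compute:t6 B=load:t7 [compute-bound]
step 8: C[7]=7 → dur=7, Σ=57 | A=idle B=compute:t7 [compute-only]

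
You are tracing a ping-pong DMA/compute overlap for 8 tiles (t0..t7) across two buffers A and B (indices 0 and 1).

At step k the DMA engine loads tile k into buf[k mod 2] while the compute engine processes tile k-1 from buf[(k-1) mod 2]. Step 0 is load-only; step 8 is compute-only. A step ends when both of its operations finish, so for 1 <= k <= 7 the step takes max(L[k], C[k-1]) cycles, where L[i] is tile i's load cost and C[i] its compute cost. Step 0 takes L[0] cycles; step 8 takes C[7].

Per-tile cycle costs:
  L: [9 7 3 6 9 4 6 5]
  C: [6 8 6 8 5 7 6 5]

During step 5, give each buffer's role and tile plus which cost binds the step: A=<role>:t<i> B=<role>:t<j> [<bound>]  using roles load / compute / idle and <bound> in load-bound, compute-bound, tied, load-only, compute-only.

  0. 9=9c; end=9; A:t0 B:-
  1. max(7,6)=7c; end=16; A:t0 B:t1
  2. max(3,8)=8c; end=24; A:t2 B:t1
  3. max(6,6)=6c; end=30; A:t2 B:t3
  4. max(9,8)=9c; end=39; A:t4 B:t3
  5. max(4,5)=5c; end=44; A:t4 B:t5
  6. max(6,7)=7c; end=51; A:t6 B:t5
  7. max(5,6)=6c; end=57; A:t6 B:t7
  8. 5=5c; end=62; A:t6 B:t7

step 5: A=compute:t4 B=load:t5 [compute-bound]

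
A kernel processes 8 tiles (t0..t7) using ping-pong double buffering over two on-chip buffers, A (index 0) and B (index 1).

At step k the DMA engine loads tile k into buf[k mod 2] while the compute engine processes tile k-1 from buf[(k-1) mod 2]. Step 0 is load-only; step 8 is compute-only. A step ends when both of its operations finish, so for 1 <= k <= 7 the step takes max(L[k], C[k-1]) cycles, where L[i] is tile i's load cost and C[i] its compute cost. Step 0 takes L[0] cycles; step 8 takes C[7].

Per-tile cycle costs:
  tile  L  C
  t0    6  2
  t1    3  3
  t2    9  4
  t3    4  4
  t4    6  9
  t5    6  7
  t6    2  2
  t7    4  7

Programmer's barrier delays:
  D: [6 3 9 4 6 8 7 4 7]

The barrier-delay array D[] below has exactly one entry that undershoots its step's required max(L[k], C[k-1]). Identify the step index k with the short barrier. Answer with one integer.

step 0: need L[0]=6 = 6; D[0]=6 ok
step 1: need max(L[1]=3,C[0]=2) = 3; D[1]=3 ok
step 2: need max(L[2]=9,C[1]=3) = 9; D[2]=9 ok
step 3: need max(L[3]=4,C[2]=4) = 4; D[3]=4 ok
step 4: need max(L[4]=6,C[3]=4) = 6; D[4]=6 ok
step 5: need max(L[5]=6,C[4]=9) = 9; D[5]=8 SHORT
step 6: need max(L[6]=2,C[5]=7) = 7; D[6]=7 ok
step 7: need max(L[7]=4,C[6]=2) = 4; D[7]=4 ok
step 8: need C[7]=7 = 7; D[8]=7 ok

hazard at step 5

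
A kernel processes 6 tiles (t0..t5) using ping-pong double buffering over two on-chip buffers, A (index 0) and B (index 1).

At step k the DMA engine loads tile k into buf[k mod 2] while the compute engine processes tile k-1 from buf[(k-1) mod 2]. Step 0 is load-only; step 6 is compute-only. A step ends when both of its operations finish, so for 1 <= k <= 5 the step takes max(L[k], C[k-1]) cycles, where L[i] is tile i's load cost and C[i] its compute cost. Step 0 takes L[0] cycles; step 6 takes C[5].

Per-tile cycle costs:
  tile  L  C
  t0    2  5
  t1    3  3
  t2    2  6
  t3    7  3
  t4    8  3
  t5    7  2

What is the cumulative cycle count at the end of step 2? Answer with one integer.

  0. 2=2c; end=2; A:t0 B:-
  1. max(3,5)=5c; end=7; A:t0 B:t1
  2. max(2,3)=3c; end=10; A:t2 B:t1
  3. max(7,6)=7c; end=17; A:t2 B:t3
  4. max(8,3)=8c; end=25; A:t4 B:t3
  5. max(7,3)=7c; end=32; A:t4 B:t5
  6. 2=2c; end=34; A:t4 B:t5

end_cycle[2] = 10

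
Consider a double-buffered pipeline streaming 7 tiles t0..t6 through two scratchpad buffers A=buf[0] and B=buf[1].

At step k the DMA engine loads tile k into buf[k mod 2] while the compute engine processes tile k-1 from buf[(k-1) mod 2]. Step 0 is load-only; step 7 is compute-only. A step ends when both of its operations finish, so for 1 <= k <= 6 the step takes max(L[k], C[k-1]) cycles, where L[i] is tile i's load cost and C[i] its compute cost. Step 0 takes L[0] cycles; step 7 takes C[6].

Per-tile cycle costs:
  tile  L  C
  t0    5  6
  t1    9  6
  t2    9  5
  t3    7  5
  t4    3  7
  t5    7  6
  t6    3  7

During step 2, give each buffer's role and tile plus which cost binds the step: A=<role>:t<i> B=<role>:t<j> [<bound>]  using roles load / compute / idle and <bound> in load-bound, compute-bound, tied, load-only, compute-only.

step 2: A=load:t2 B=compute:t1 [load-bound]

  0. 5=5c; end=5; A:t0 B:-
  1. max(9,6)=9c; end=14; A:t0 B:t1
  2. max(9,6)=9c; end=23; A:t2 B:t1
  3. max(7,5)=7c; end=30; A:t2 B:t3
  4. max(3,5)=5c; end=35; A:t4 B:t3
  5. max(7,7)=7c; end=42; A:t4 B:t5
  6. max(3,6)=6c; end=48; A:t6 B:t5
  7. 7=7c; end=55; A:t6 B:t5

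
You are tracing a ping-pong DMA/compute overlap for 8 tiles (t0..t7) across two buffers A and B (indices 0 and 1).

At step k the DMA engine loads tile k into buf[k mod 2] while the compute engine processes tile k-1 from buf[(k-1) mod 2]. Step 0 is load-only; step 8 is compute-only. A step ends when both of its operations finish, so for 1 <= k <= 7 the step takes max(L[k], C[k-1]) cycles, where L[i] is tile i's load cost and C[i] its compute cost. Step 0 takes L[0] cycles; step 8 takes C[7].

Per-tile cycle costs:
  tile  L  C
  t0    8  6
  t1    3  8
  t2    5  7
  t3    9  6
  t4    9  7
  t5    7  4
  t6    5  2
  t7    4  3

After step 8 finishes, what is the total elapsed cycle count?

end_cycle[8] = 59

[0] DMA t0→A (8c) ∥ CU idle ⇒ 8c, clock 8
[1] DMA t1→B (3c) ∥ CU A:t0 (6c) ⇒ 6c, clock 14
[2] DMA t2→A (5c) ∥ CU B:t1 (8c) ⇒ 8c, clock 22
[3] DMA t3→B (9c) ∥ CU A:t2 (7c) ⇒ 9c, clock 31
[4] DMA t4→A (9c) ∥ CU B:t3 (6c) ⇒ 9c, clock 40
[5] DMA t5→B (7c) ∥ CU A:t4 (7c) ⇒ 7c, clock 47
[6] DMA t6→A (5c) ∥ CU B:t5 (4c) ⇒ 5c, clock 52
[7] DMA t7→B (4c) ∥ CU A:t6 (2c) ⇒ 4c, clock 56
[8] DMA idle ∥ CU B:t7 (3c) ⇒ 3c, clock 59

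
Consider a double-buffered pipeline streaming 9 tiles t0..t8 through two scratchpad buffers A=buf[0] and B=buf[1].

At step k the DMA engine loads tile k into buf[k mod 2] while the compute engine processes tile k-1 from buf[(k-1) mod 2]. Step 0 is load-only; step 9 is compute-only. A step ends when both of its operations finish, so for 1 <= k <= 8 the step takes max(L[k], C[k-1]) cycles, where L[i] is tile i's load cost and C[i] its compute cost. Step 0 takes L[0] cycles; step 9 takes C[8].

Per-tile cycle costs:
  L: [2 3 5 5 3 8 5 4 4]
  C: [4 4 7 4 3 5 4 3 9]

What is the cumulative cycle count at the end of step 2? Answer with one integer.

[0] DMA t0→A (2c) ∥ CU idle ⇒ 2c, clock 2
[1] DMA t1→B (3c) ∥ CU A:t0 (4c) ⇒ 4c, clock 6
[2] DMA t2→A (5c) ∥ CU B:t1 (4c) ⇒ 5c, clock 11
[3] DMA t3→B (5c) ∥ CU A:t2 (7c) ⇒ 7c, clock 18
[4] DMA t4→A (3c) ∥ CU B:t3 (4c) ⇒ 4c, clock 22
[5] DMA t5→B (8c) ∥ CU A:t4 (3c) ⇒ 8c, clock 30
[6] DMA t6→A (5c) ∥ CU B:t5 (5c) ⇒ 5c, clock 35
[7] DMA t7→B (4c) ∥ CU A:t6 (4c) ⇒ 4c, clock 39
[8] DMA t8→A (4c) ∥ CU B:t7 (3c) ⇒ 4c, clock 43
[9] DMA idle ∥ CU A:t8 (9c) ⇒ 9c, clock 52

end_cycle[2] = 11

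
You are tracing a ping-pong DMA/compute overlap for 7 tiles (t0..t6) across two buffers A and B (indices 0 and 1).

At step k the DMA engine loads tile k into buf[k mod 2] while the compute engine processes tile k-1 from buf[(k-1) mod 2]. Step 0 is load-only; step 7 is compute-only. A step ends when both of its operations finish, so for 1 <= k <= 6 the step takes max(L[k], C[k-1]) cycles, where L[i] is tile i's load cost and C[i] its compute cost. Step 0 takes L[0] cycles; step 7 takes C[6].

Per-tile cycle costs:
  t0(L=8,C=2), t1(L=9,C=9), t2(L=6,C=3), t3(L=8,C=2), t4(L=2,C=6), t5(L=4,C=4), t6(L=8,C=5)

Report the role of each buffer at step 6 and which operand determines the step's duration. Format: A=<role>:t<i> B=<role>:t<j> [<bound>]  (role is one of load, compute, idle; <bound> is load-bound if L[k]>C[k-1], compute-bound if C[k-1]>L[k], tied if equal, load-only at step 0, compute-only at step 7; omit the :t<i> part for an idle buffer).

step 6: A=load:t6 B=compute:t5 [load-bound]

k=0 load=t0/8c comp=- wait=8 total=8
k=1 load=t1/9c comp=t0/2c wait=9 total=17
k=2 load=t2/6c comp=t1/9c wait=9 total=26
k=3 load=t3/8c comp=t2/3c wait=8 total=34
k=4 load=t4/2c comp=t3/2c wait=2 total=36
k=5 load=t5/4c comp=t4/6c wait=6 total=42
k=6 load=t6/8c comp=t5/4c wait=8 total=50
k=7 load=- comp=t6/5c wait=5 total=55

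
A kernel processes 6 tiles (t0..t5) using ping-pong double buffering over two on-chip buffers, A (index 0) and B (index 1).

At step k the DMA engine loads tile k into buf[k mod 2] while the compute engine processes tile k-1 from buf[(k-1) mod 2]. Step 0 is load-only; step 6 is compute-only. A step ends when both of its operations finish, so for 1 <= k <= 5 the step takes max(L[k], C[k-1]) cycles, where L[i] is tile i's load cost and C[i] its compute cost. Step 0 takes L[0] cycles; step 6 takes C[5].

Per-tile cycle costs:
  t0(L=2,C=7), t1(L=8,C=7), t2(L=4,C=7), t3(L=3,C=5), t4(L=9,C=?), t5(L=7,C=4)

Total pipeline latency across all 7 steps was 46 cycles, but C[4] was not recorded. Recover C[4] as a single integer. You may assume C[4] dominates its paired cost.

step 0: dur = L[0]=2 = 2
step 1: dur = max(L[1]=8, C[0]=7) = 8
step 2: dur = max(L[2]=4, C[1]=7) = 7
step 3: dur = max(L[3]=3, C[2]=7) = 7
step 4: dur = max(L[4]=9, C[3]=5) = 9
step 5: dur = max(L[5]=7, C[4]=?) = C[4]  (unknown; binding)
step 6: dur = C[5]=4 = 4
sum of known step durations = 37
dur[5] = total - known = 46 - 37 = 9
C[4] is the binding max in step 5, so C[4] = dur[5] = 9

C[4] = 9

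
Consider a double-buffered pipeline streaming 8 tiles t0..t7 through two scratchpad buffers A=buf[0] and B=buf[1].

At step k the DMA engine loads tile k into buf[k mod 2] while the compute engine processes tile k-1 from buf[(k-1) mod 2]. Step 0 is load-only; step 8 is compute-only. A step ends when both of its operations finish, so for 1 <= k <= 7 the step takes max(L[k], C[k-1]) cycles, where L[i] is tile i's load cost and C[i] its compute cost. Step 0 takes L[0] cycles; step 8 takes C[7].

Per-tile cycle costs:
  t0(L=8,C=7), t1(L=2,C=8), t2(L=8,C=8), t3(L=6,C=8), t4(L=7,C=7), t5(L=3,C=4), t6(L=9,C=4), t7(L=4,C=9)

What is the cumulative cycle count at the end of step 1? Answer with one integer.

[0] DMA t0→A (8c) ∥ CU idle ⇒ 8c, clock 8
[1] DMA t1→B (2c) ∥ CU A:t0 (7c) ⇒ 7c, clock 15
[2] DMA t2→A (8c) ∥ CU B:t1 (8c) ⇒ 8c, clock 23
[3] DMA t3→B (6c) ∥ CU A:t2 (8c) ⇒ 8c, clock 31
[4] DMA t4→A (7c) ∥ CU B:t3 (8c) ⇒ 8c, clock 39
[5] DMA t5→B (3c) ∥ CU A:t4 (7c) ⇒ 7c, clock 46
[6] DMA t6→A (9c) ∥ CU B:t5 (4c) ⇒ 9c, clock 55
[7] DMA t7→B (4c) ∥ CU A:t6 (4c) ⇒ 4c, clock 59
[8] DMA idle ∥ CU B:t7 (9c) ⇒ 9c, clock 68

end_cycle[1] = 15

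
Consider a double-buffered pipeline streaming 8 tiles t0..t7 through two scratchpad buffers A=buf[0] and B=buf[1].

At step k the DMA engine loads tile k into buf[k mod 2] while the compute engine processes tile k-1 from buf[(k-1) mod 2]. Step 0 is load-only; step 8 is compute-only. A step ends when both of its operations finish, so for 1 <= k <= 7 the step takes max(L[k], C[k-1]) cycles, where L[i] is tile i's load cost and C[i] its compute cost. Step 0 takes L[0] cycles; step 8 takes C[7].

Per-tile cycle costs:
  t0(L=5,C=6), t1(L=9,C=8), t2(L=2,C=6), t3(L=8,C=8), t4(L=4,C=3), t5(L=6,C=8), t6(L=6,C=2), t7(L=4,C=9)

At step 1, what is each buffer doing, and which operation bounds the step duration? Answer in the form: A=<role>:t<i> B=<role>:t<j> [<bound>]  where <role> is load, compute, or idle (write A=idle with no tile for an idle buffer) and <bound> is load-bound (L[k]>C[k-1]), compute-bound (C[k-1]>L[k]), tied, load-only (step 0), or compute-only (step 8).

step 1: A=compute:t0 B=load:t1 [load-bound]

  0. 5=5c; end=5; A:t0 B:-
  1. max(9,6)=9c; end=14; A:t0 B:t1
  2. max(2,8)=8c; end=22; A:t2 B:t1
  3. max(8,6)=8c; end=30; A:t2 B:t3
  4. max(4,8)=8c; end=38; A:t4 B:t3
  5. max(6,3)=6c; end=44; A:t4 B:t5
  6. max(6,8)=8c; end=52; A:t6 B:t5
  7. max(4,2)=4c; end=56; A:t6 B:t7
  8. 9=9c; end=65; A:t6 B:t7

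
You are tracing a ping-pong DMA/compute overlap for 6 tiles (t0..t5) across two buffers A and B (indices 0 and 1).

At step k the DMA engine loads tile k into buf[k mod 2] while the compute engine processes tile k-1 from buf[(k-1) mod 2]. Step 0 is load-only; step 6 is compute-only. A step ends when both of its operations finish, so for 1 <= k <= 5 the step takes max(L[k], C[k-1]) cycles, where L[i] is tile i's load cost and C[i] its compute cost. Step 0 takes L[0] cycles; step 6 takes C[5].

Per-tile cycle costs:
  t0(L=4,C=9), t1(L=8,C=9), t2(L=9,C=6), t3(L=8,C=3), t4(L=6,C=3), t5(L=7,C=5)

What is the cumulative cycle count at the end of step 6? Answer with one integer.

end_cycle[6] = 48

[0] DMA t0→A (4c) ∥ CU idle ⇒ 4c, clock 4
[1] DMA t1→B (8c) ∥ CU A:t0 (9c) ⇒ 9c, clock 13
[2] DMA t2→A (9c) ∥ CU B:t1 (9c) ⇒ 9c, clock 22
[3] DMA t3→B (8c) ∥ CU A:t2 (6c) ⇒ 8c, clock 30
[4] DMA t4→A (6c) ∥ CU B:t3 (3c) ⇒ 6c, clock 36
[5] DMA t5→B (7c) ∥ CU A:t4 (3c) ⇒ 7c, clock 43
[6] DMA idle ∥ CU B:t5 (5c) ⇒ 5c, clock 48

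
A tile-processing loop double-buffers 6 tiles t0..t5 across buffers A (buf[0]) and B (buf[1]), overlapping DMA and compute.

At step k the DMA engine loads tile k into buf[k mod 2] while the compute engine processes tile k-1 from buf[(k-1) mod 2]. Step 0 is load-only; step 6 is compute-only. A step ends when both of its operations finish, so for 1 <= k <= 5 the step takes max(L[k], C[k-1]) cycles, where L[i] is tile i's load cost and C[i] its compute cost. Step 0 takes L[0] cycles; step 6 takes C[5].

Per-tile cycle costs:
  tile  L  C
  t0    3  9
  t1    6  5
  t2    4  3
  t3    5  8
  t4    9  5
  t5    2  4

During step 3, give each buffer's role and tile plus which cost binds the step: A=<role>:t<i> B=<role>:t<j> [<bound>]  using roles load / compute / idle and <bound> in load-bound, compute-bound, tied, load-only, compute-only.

step 3: A=compute:t2 B=load:t3 [load-bound]

step 0: L[0]=3 → dur=3, Σ=3 | A=load:t0 B=idle [load-only]
step 1: L[1]=6 C[0]=9 → dur=9, Σ=12 | A=compute:t0 B=load:t1 [compute-bound]
step 2: L[2]=4 C[1]=5 → dur=5, Σ=17 | A=load:t2 B=compute:t1 [compute-bound]
step 3: L[3]=5 C[2]=3 → dur=5, Σ=22 | A=compute:t2 B=load:t3 [load-bound]
step 4: L[4]=9 C[3]=8 → dur=9, Σ=31 | A=load:t4 B=compute:t3 [load-bound]
step 5: L[5]=2 C[4]=5 → dur=5, Σ=36 | A=compute:t4 B=load:t5 [compute-bound]
step 6: C[5]=4 → dur=4, Σ=40 | A=idle B=compute:t5 [compute-only]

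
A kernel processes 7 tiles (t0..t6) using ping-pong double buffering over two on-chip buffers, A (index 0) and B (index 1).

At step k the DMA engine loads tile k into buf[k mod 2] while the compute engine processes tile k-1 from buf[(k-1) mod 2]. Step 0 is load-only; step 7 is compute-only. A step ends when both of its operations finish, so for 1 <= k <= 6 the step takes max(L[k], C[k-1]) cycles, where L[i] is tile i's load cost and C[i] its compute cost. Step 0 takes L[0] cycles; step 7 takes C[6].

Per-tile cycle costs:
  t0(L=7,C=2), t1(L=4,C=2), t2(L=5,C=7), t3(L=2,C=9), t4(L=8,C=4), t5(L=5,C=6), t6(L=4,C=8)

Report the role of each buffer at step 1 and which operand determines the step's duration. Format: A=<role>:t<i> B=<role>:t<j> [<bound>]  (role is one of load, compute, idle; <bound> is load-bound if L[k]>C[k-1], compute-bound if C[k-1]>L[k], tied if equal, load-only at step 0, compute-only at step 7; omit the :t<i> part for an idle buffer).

  0. 7=7c; end=7; A:t0 B:-
  1. max(4,2)=4c; end=11; A:t0 B:t1
  2. max(5,2)=5c; end=16; A:t2 B:t1
  3. max(2,7)=7c; end=23; A:t2 B:t3
  4. max(8,9)=9c; end=32; A:t4 B:t3
  5. max(5,4)=5c; end=37; A:t4 B:t5
  6. max(4,6)=6c; end=43; A:t6 B:t5
  7. 8=8c; end=51; A:t6 B:t5

step 1: A=compute:t0 B=load:t1 [load-bound]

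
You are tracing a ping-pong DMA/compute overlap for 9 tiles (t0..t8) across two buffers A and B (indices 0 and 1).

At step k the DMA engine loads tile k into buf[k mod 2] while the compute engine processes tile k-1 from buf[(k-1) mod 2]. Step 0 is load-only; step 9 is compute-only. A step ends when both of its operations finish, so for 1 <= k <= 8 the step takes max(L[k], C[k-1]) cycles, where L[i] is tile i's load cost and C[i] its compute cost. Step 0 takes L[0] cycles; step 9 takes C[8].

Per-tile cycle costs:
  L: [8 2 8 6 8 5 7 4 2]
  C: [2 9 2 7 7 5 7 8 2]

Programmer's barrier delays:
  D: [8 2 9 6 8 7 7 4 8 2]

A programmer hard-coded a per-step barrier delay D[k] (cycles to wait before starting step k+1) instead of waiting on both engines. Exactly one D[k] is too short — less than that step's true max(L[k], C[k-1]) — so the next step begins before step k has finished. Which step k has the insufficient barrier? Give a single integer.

step 0: need L[0]=8 = 8; D[0]=8 ok
step 1: need max(L[1]=2,C[0]=2) = 2; D[1]=2 ok
step 2: need max(L[2]=8,C[1]=9) = 9; D[2]=9 ok
step 3: need max(L[3]=6,C[2]=2) = 6; D[3]=6 ok
step 4: need max(L[4]=8,C[3]=7) = 8; D[4]=8 ok
step 5: need max(L[5]=5,C[4]=7) = 7; D[5]=7 ok
step 6: need max(L[6]=7,C[5]=5) = 7; D[6]=7 ok
step 7: need max(L[7]=4,C[6]=7) = 7; D[7]=4 SHORT
step 8: need max(L[8]=2,C[7]=8) = 8; D[8]=8 ok
step 9: need C[8]=2 = 2; D[9]=2 ok

hazard at step 7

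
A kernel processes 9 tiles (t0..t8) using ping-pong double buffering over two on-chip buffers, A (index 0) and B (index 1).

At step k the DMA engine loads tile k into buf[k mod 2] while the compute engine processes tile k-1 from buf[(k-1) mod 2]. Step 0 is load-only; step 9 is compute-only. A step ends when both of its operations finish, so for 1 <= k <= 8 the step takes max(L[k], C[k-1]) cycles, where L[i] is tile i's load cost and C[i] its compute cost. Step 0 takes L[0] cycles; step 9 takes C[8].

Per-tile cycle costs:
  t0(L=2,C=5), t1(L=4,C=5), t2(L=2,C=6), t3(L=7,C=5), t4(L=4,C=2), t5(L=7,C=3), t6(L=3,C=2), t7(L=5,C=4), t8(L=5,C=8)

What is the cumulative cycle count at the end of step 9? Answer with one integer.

end_cycle[9] = 52

[0] DMA t0→A (2c) ∥ CU idle ⇒ 2c, clock 2
[1] DMA t1→B (4c) ∥ CU A:t0 (5c) ⇒ 5c, clock 7
[2] DMA t2→A (2c) ∥ CU B:t1 (5c) ⇒ 5c, clock 12
[3] DMA t3→B (7c) ∥ CU A:t2 (6c) ⇒ 7c, clock 19
[4] DMA t4→A (4c) ∥ CU B:t3 (5c) ⇒ 5c, clock 24
[5] DMA t5→B (7c) ∥ CU A:t4 (2c) ⇒ 7c, clock 31
[6] DMA t6→A (3c) ∥ CU B:t5 (3c) ⇒ 3c, clock 34
[7] DMA t7→B (5c) ∥ CU A:t6 (2c) ⇒ 5c, clock 39
[8] DMA t8→A (5c) ∥ CU B:t7 (4c) ⇒ 5c, clock 44
[9] DMA idle ∥ CU A:t8 (8c) ⇒ 8c, clock 52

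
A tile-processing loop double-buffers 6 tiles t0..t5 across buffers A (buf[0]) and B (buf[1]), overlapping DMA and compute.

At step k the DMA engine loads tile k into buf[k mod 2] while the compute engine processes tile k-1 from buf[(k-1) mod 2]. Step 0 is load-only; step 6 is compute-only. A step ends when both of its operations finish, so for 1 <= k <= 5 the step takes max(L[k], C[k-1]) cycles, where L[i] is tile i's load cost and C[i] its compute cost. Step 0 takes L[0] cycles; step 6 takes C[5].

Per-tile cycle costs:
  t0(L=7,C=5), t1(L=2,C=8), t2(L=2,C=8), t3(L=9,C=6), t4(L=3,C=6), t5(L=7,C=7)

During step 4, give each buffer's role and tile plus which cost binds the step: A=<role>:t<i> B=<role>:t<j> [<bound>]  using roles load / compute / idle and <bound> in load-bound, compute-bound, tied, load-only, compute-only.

step 4: A=load:t4 B=compute:t3 [compute-bound]

[0] DMA t0→A (7c) ∥ CU idle ⇒ 7c, clock 7
[1] DMA t1→B (2c) ∥ CU A:t0 (5c) ⇒ 5c, clock 12
[2] DMA t2→A (2c) ∥ CU B:t1 (8c) ⇒ 8c, clock 20
[3] DMA t3→B (9c) ∥ CU A:t2 (8c) ⇒ 9c, clock 29
[4] DMA t4→A (3c) ∥ CU B:t3 (6c) ⇒ 6c, clock 35
[5] DMA t5→B (7c) ∥ CU A:t4 (6c) ⇒ 7c, clock 42
[6] DMA idle ∥ CU B:t5 (7c) ⇒ 7c, clock 49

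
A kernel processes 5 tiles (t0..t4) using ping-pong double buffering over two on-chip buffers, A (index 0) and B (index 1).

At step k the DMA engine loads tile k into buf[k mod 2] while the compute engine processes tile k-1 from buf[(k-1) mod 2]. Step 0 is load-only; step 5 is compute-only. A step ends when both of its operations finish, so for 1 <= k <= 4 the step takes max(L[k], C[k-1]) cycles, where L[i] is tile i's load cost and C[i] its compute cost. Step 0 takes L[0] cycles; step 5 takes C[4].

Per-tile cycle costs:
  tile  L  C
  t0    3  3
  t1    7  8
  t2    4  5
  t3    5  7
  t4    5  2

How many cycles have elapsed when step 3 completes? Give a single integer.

end_cycle[3] = 23

  0. 3=3c; end=3; A:t0 B:-
  1. max(7,3)=7c; end=10; A:t0 B:t1
  2. max(4,8)=8c; end=18; A:t2 B:t1
  3. max(5,5)=5c; end=23; A:t2 B:t3
  4. max(5,7)=7c; end=30; A:t4 B:t3
  5. 2=2c; end=32; A:t4 B:t3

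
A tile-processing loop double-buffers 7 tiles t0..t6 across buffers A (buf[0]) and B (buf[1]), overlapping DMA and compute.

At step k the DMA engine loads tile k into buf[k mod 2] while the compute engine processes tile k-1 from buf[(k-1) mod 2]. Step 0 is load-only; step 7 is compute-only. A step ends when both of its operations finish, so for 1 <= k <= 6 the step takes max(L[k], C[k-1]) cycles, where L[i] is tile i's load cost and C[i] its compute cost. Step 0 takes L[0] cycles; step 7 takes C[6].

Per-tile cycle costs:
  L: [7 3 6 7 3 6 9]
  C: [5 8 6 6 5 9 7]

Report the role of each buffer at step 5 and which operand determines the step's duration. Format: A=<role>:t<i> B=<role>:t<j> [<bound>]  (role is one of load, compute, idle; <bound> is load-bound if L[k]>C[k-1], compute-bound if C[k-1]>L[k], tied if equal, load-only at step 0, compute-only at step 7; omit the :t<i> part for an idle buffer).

step 5: A=compute:t4 B=load:t5 [load-bound]

  0. 7=7c; end=7; A:t0 B:-
  1. max(3,5)=5c; end=12; A:t0 B:t1
  2. max(6,8)=8c; end=20; A:t2 B:t1
  3. max(7,6)=7c; end=27; A:t2 B:t3
  4. max(3,6)=6c; end=33; A:t4 B:t3
  5. max(6,5)=6c; end=39; A:t4 B:t5
  6. max(9,9)=9c; end=48; A:t6 B:t5
  7. 7=7c; end=55; A:t6 B:t5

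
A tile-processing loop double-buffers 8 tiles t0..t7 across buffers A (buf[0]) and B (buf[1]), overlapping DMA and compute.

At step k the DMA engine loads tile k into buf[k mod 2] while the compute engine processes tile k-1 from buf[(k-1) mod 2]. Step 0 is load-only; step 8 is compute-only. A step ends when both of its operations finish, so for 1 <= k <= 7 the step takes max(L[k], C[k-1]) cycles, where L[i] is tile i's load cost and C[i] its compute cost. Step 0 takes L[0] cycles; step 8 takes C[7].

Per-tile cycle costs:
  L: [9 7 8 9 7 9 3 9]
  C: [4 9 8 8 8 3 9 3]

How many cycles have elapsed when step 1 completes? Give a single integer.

k=0 load=t0/9c comp=- wait=9 total=9
k=1 load=t1/7c comp=t0/4c wait=7 total=16
k=2 load=t2/8c comp=t1/9c wait=9 total=25
k=3 load=t3/9c comp=t2/8c wait=9 total=34
k=4 load=t4/7c comp=t3/8c wait=8 total=42
k=5 load=t5/9c comp=t4/8c wait=9 total=51
k=6 load=t6/3c comp=t5/3c wait=3 total=54
k=7 load=t7/9c comp=t6/9c wait=9 total=63
k=8 load=- comp=t7/3c wait=3 total=66

end_cycle[1] = 16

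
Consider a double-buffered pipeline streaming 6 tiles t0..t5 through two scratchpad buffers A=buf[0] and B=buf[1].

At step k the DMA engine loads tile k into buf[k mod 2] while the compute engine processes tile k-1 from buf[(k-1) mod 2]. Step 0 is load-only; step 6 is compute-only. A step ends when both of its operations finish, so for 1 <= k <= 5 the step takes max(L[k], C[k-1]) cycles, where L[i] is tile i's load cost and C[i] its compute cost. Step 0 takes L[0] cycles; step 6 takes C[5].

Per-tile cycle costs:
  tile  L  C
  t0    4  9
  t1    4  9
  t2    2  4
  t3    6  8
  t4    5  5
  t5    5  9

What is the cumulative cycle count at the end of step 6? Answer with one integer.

[0] DMA t0→A (4c) ∥ CU idle ⇒ 4c, clock 4
[1] DMA t1→B (4c) ∥ CU A:t0 (9c) ⇒ 9c, clock 13
[2] DMA t2→A (2c) ∥ CU B:t1 (9c) ⇒ 9c, clock 22
[3] DMA t3→B (6c) ∥ CU A:t2 (4c) ⇒ 6c, clock 28
[4] DMA t4→A (5c) ∥ CU B:t3 (8c) ⇒ 8c, clock 36
[5] DMA t5→B (5c) ∥ CU A:t4 (5c) ⇒ 5c, clock 41
[6] DMA idle ∥ CU B:t5 (9c) ⇒ 9c, clock 50

end_cycle[6] = 50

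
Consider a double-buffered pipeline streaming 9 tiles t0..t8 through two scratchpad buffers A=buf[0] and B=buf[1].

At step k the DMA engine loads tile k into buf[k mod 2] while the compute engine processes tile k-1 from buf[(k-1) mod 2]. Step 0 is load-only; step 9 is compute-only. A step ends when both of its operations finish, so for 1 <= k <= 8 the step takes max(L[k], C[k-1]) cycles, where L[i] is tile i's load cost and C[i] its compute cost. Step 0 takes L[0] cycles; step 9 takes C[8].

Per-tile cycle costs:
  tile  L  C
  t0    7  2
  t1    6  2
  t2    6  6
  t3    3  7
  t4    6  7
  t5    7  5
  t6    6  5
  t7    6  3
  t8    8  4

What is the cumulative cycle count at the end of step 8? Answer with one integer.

  0. 7=7c; end=7; A:t0 B:-
  1. max(6,2)=6c; end=13; A:t0 B:t1
  2. max(6,2)=6c; end=19; A:t2 B:t1
  3. max(3,6)=6c; end=25; A:t2 B:t3
  4. max(6,7)=7c; end=32; A:t4 B:t3
  5. max(7,7)=7c; end=39; A:t4 B:t5
  6. max(6,5)=6c; end=45; A:t6 B:t5
  7. max(6,5)=6c; end=51; A:t6 B:t7
  8. max(8,3)=8c; end=59; A:t8 B:t7
  9. 4=4c; end=63; A:t8 B:t7

end_cycle[8] = 59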